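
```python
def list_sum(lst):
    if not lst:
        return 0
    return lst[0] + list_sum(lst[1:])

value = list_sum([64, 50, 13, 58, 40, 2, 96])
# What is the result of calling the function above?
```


list_sum([64, 50, 13, 58, 40, 2, 96])
= 64 + list_sum([50, 13, 58, 40, 2, 96])
= 64 + 50 + list_sum([13, 58, 40, 2, 96])
= 64 + 50 + 13 + list_sum([58, 40, 2, 96])
= 64 + 50 + 13 + 58 + list_sum([40, 2, 96])
= 64 + 50 + 13 + 58 + 40 + list_sum([2, 96])
= 64 + 50 + 13 + 58 + 40 + 2 + list_sum([96])
= 64 + 50 + 13 + 58 + 40 + 2 + 96 + list_sum([])
= 64 + 50 + 13 + 58 + 40 + 2 + 96 + 0
= 323


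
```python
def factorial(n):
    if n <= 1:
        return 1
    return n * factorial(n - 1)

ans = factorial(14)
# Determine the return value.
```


factorial(14)
= 14 * factorial(13)
= 14 * 13 * factorial(12)
= 14 * 13 * 12 * factorial(11)
= 14 * 13 * 12 * 11 * factorial(10)
= 14 * 13 * 12 * 11 * 10 * factorial(9)
= 14 * 13 * 12 * 11 * 10 * 9 * factorial(8)
= 14 * 13 * 12 * 11 * 10 * 9 * 8 * factorial(7)
= 14 * 13 * 12 * 11 * 10 * 9 * 8 * 7 * factorial(6)
= 14 * 13 * 12 * 11 * 10 * 9 * 8 * 7 * 6 * factorial(5)
= 14 * 13 * 12 * 11 * 10 * 9 * 8 * 7 * 6 * 5 * factorial(4)
= 14 * 13 * 12 * 11 * 10 * 9 * 8 * 7 * 6 * 5 * 4 * factorial(3)
= 14 * 13 * 12 * 11 * 10 * 9 * 8 * 7 * 6 * 5 * 4 * 3 * factorial(2)
= 14 * 13 * 12 * 11 * 10 * 9 * 8 * 7 * 6 * 5 * 4 * 3 * 2 * factorial(1)
= 14 * 13 * 12 * 11 * 10 * 9 * 8 * 7 * 6 * 5 * 4 * 3 * 2 * 1
= 87178291200


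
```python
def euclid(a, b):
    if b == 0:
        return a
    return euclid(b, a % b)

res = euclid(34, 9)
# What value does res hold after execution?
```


euclid(34, 9)
= euclid(9, 34 % 9) = euclid(9, 7)
= euclid(7, 9 % 7) = euclid(7, 2)
= euclid(2, 7 % 2) = euclid(2, 1)
= euclid(1, 2 % 1) = euclid(1, 0)
b == 0, return a = 1


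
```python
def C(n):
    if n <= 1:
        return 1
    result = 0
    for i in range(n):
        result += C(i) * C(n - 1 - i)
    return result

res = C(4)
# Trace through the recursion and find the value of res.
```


C(4)
= sum of C(i) * C(4-1-i) for i in 0..3
First compute sub-values bottom-up:
  C(0) = 1, C(1) = 1
  C(2) = 1*1 + 1*1 = 2
  C(3) = 1*2 + 1*1 + 2*1 = 5
Now C(4):
  C(0)*C(3) = 1*5 = 5
  C(1)*C(2) = 1*2 = 2
  C(2)*C(1) = 2*1 = 2
  C(3)*C(0) = 5*1 = 5
= 5 + 2 + 2 + 5
= 14


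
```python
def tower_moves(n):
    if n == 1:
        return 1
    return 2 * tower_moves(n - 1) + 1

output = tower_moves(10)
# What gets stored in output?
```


tower_moves(10)
= 2 * tower_moves(9) + 1
= 2 * (2 * tower_moves(8) + 1) + 1
= 2 * (2 * (2 * tower_moves(7) + 1) + 1) + 1
= 2 * (2 * (2 * (2 * tower_moves(6) + 1) + 1) + 1) + 1
= 2 * (2 * (2 * (2 * (2 * tower_moves(5) + 1) + 1) + 1) + 1) + 1
= 2 * (2 * (2 * (2 * (2 * (2 * tower_moves(4) + 1) + 1) + 1) + 1) + 1) + 1
= 2 * (2 * (2 * (2 * (2 * (2 * (2 * tower_moves(3) + 1) + 1) + 1) + 1) + 1) + 1) + 1
= 2 * (2 * (2 * (2 * (2 * (2 * (2 * (2 * tower_moves(2) + 1) + 1) + 1) + 1) + 1) + 1) + 1) + 1
= 2 * (2 * (2 * (2 * (2 * (2 * (2 * (2 * (2 * tower_moves(1) + 1) + 1) + 1) + 1) + 1) + 1) + 1) + 1) + 1
Now compute bottom-up:
tower_moves(1) = 1
tower_moves(2) = 2 * 1 + 1 = 3
tower_moves(3) = 2 * 3 + 1 = 7
tower_moves(4) = 2 * 7 + 1 = 15
tower_moves(5) = 2 * 15 + 1 = 31
tower_moves(6) = 2 * 31 + 1 = 63
tower_moves(7) = 2 * 63 + 1 = 127
tower_moves(8) = 2 * 127 + 1 = 255
tower_moves(9) = 2 * 255 + 1 = 511
tower_moves(10) = 2 * 511 + 1 = 1023
= 1023


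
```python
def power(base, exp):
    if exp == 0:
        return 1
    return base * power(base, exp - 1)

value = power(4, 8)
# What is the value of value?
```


power(4, 8)
= 4 * power(4, 7)
= 4 * 4 * power(4, 6)
= 4 * 4 * 4 * power(4, 5)
= 4 * 4 * 4 * 4 * power(4, 4)
= 4 * 4 * 4 * 4 * 4 * power(4, 3)
= 4 * 4 * 4 * 4 * 4 * 4 * power(4, 2)
= 4 * 4 * 4 * 4 * 4 * 4 * 4 * power(4, 1)
= 4 * 4 * 4 * 4 * 4 * 4 * 4 * 4 * power(4, 0)
= 4 * 4 * 4 * 4 * 4 * 4 * 4 * 4 * 1
= 65536


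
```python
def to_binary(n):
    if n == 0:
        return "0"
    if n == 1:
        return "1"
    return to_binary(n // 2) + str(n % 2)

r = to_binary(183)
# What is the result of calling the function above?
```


to_binary(183)
= to_binary(91) + "1"
= to_binary(45) + "1" + "1"
= to_binary(22) + "1" + "1" + "1"
= to_binary(11) + "0" + "1" + "1" + "1"
= to_binary(5) + "1" + "0" + "1" + "1" + "1"
= to_binary(2) + "1" + "1" + "0" + "1" + "1" + "1"
= to_binary(1) + "0" + "1" + "1" + "0" + "1" + "1" + "1"
= "1" + "0" + "1" + "1" + "0" + "1" + "1" + "1"
= "10110111"


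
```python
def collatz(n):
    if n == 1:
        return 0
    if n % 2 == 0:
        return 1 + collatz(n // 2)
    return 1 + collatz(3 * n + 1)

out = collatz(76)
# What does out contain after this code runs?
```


collatz(76)
76 is even -> collatz(38)
38 is even -> collatz(19)
19 is odd -> 3*19+1 = 58 -> collatz(58)
58 is even -> collatz(29)
29 is odd -> 3*29+1 = 88 -> collatz(88)
88 is even -> collatz(44)
44 is even -> collatz(22)
22 is even -> collatz(11)
11 is odd -> 3*11+1 = 34 -> collatz(34)
34 is even -> collatz(17)
17 is odd -> 3*17+1 = 52 -> collatz(52)
52 is even -> collatz(26)
26 is even -> collatz(13)
13 is odd -> 3*13+1 = 40 -> collatz(40)
40 is even -> collatz(20)
20 is even -> collatz(10)
10 is even -> collatz(5)
5 is odd -> 3*5+1 = 16 -> collatz(16)
16 is even -> collatz(8)
8 is even -> collatz(4)
4 is even -> collatz(2)
2 is even -> collatz(1)
Reached 1 after 22 steps
= 22


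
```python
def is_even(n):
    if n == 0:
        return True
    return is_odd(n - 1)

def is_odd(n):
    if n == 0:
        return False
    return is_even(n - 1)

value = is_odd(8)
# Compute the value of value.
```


is_odd(8)
= is_even(7)
= is_odd(6)
= is_even(5)
= is_odd(4)
= is_even(3)
= is_odd(2)
= is_even(1)
= is_odd(0)
n == 0: return False
= False


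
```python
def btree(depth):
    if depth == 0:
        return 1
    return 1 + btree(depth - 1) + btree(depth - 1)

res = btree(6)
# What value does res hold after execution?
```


btree(6)
= 1 + btree(5) + btree(5)
= 1 + 2 * btree(5)
btree(k) = 2^(k+1) - 1
btree(0) = 1
btree(1) = 3
btree(2) = 7
btree(3) = 15
btree(4) = 31
btree(6) = 2^7 - 1 = 127


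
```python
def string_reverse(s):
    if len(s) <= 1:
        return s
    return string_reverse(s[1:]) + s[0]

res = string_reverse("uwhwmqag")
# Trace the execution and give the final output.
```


string_reverse("uwhwmqag")
= string_reverse("whwmqag") + "u"
= string_reverse("hwmqag") + "w" + "u"
= string_reverse("wmqag") + "h" + "w" + "u"
= string_reverse("mqag") + "w" + "h" + "w" + "u"
= string_reverse("qag") + "m" + "w" + "h" + "w" + "u"
= string_reverse("ag") + "q" + "m" + "w" + "h" + "w" + "u"
= string_reverse("g") + "a" + "q" + "m" + "w" + "h" + "w" + "u"
= "g" + "a" + "q" + "m" + "w" + "h" + "w" + "u"
= "gaqmwhwu"


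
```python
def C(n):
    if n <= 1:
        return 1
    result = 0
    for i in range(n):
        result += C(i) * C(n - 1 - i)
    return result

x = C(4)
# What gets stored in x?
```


C(4)
= sum of C(i) * C(4-1-i) for i in 0..3
First compute sub-values bottom-up:
  C(0) = 1, C(1) = 1
  C(2) = 1*1 + 1*1 = 2
  C(3) = 1*2 + 1*1 + 2*1 = 5
Now C(4):
  C(0)*C(3) = 1*5 = 5
  C(1)*C(2) = 1*2 = 2
  C(2)*C(1) = 2*1 = 2
  C(3)*C(0) = 5*1 = 5
= 5 + 2 + 2 + 5
= 14


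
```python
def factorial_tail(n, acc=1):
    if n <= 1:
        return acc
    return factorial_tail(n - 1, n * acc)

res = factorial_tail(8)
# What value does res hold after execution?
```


factorial_tail(8, 1)
= factorial_tail(7, 8 * 1) = factorial_tail(7, 8)
= factorial_tail(6, 7 * 8) = factorial_tail(6, 56)
= factorial_tail(5, 6 * 56) = factorial_tail(5, 336)
= factorial_tail(4, 5 * 336) = factorial_tail(4, 1680)
= factorial_tail(3, 4 * 1680) = factorial_tail(3, 6720)
= factorial_tail(2, 3 * 6720) = factorial_tail(2, 20160)
= factorial_tail(1, 2 * 20160) = factorial_tail(1, 40320)
n <= 1, return acc = 40320


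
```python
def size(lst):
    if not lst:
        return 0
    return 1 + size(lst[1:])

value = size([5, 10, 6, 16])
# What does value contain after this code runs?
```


size([5, 10, 6, 16])
= 1 + size([10, 6, 16])
= 1 + 1 + size([6, 16])
= 1 + 1 + 1 + size([16])
= 1 + 1 + 1 + 1 + size([])
= 1 + 1 + 1 + 1 + 0
= 4


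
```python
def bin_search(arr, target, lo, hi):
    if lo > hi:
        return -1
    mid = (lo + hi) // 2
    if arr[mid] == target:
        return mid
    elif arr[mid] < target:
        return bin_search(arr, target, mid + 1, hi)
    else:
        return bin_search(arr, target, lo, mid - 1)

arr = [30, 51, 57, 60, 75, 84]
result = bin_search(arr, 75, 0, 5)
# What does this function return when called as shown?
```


bin_search(arr, 75, 0, 5)
lo=0, hi=5, mid=2, arr[mid]=57
57 < 75, search right half
lo=3, hi=5, mid=4, arr[mid]=75
arr[4] == 75, found at index 4
= 4


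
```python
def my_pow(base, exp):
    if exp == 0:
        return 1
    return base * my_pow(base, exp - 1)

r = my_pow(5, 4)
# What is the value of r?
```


my_pow(5, 4)
= 5 * my_pow(5, 3)
= 5 * 5 * my_pow(5, 2)
= 5 * 5 * 5 * my_pow(5, 1)
= 5 * 5 * 5 * 5 * my_pow(5, 0)
= 5 * 5 * 5 * 5 * 1
= 625


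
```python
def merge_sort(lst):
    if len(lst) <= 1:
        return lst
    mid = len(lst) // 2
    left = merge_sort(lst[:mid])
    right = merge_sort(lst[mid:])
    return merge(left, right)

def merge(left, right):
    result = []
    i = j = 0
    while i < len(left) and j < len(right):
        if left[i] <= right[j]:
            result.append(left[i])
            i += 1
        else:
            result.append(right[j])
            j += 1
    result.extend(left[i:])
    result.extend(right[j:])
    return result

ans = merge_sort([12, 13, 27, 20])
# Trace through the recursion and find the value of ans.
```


merge_sort([12, 13, 27, 20])
Split into [12, 13] and [27, 20]
Left sorted: [12, 13]
Right sorted: [20, 27]
Merge [12, 13] and [20, 27]
= [12, 13, 20, 27]


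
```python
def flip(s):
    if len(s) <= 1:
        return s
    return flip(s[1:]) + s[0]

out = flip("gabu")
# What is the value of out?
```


flip("gabu")
= flip("abu") + "g"
= flip("bu") + "a" + "g"
= flip("u") + "b" + "a" + "g"
= "u" + "b" + "a" + "g"
= "ubag"


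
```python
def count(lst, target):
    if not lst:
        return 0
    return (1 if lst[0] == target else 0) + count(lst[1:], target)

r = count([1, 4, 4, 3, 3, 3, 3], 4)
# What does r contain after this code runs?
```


count([1, 4, 4, 3, 3, 3, 3], 4)
lst[0]=1 != 4: 0 + count([4, 4, 3, 3, 3, 3], 4)
lst[0]=4 == 4: 1 + count([4, 3, 3, 3, 3], 4)
lst[0]=4 == 4: 1 + count([3, 3, 3, 3], 4)
lst[0]=3 != 4: 0 + count([3, 3, 3], 4)
lst[0]=3 != 4: 0 + count([3, 3], 4)
lst[0]=3 != 4: 0 + count([3], 4)
lst[0]=3 != 4: 0 + count([], 4)
= 2


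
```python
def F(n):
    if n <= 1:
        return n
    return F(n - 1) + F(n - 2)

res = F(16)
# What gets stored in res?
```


F(16)
= F(15) + F(14)
= (F(14) + F(13)) + F(14)
Computing bottom-up: F(0)=0, F(1)=1, F(2)=1, F(3)=2, F(4)=3, F(5)=5, F(6)=8, F(7)=13, F(8)=21, F(9)=34, F(10)=55, F(11)=89, F(12)=144, F(13)=233, F(14)=377, F(15)=610, F(16)=987
= 987


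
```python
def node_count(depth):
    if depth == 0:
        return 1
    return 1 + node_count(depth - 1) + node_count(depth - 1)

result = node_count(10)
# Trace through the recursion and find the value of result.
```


node_count(10)
= 1 + node_count(9) + node_count(9)
= 1 + 2 * node_count(9)
node_count(k) = 2^(k+1) - 1
node_count(0) = 1
node_count(1) = 3
node_count(2) = 7
node_count(3) = 15
node_count(4) = 31
node_count(10) = 2^11 - 1 = 2047


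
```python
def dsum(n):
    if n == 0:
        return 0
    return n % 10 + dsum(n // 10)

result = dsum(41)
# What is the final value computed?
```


dsum(41)
= 1 + dsum(4)
= 1 + 4 + dsum(0)
= 1 + 4 + 0
= 5


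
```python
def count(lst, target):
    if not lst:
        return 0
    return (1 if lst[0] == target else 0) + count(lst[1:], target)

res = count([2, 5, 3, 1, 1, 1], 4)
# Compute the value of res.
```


count([2, 5, 3, 1, 1, 1], 4)
lst[0]=2 != 4: 0 + count([5, 3, 1, 1, 1], 4)
lst[0]=5 != 4: 0 + count([3, 1, 1, 1], 4)
lst[0]=3 != 4: 0 + count([1, 1, 1], 4)
lst[0]=1 != 4: 0 + count([1, 1], 4)
lst[0]=1 != 4: 0 + count([1], 4)
lst[0]=1 != 4: 0 + count([], 4)
= 0


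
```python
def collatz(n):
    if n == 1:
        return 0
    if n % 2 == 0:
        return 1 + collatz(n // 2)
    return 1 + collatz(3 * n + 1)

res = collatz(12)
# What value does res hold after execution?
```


collatz(12)
12 is even -> collatz(6)
6 is even -> collatz(3)
3 is odd -> 3*3+1 = 10 -> collatz(10)
10 is even -> collatz(5)
5 is odd -> 3*5+1 = 16 -> collatz(16)
16 is even -> collatz(8)
8 is even -> collatz(4)
4 is even -> collatz(2)
2 is even -> collatz(1)
Reached 1 after 9 steps
= 9


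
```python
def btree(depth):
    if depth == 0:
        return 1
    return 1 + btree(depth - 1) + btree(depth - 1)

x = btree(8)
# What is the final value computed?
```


btree(8)
= 1 + btree(7) + btree(7)
= 1 + 2 * btree(7)
btree(k) = 2^(k+1) - 1
btree(0) = 1
btree(1) = 3
btree(2) = 7
btree(3) = 15
btree(4) = 31
btree(8) = 2^9 - 1 = 511


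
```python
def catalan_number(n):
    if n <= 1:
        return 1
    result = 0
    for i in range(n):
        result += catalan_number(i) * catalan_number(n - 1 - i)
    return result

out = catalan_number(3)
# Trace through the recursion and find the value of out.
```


catalan_number(3)
= sum of catalan_number(i) * catalan_number(3-1-i) for i in 0..2
First compute sub-values bottom-up:
  catalan_number(0) = 1, catalan_number(1) = 1
  catalan_number(2) = 1*1 + 1*1 = 2
Now catalan_number(3):
  catalan_number(0)*catalan_number(2) = 1*2 = 2
  catalan_number(1)*catalan_number(1) = 1*1 = 1
  catalan_number(2)*catalan_number(0) = 2*1 = 2
= 2 + 1 + 2
= 5


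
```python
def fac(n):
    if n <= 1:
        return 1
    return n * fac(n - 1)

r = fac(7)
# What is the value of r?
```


fac(7)
= 7 * fac(6)
= 7 * 6 * fac(5)
= 7 * 6 * 5 * fac(4)
= 7 * 6 * 5 * 4 * fac(3)
= 7 * 6 * 5 * 4 * 3 * fac(2)
= 7 * 6 * 5 * 4 * 3 * 2 * fac(1)
= 7 * 6 * 5 * 4 * 3 * 2 * 1
= 5040


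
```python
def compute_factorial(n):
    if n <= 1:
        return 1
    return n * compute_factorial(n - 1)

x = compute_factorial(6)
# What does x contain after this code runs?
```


compute_factorial(6)
= 6 * compute_factorial(5)
= 6 * 5 * compute_factorial(4)
= 6 * 5 * 4 * compute_factorial(3)
= 6 * 5 * 4 * 3 * compute_factorial(2)
= 6 * 5 * 4 * 3 * 2 * compute_factorial(1)
= 6 * 5 * 4 * 3 * 2 * 1
= 720


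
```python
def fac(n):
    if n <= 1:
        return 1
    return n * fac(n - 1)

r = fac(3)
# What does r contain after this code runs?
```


fac(3)
= 3 * fac(2)
= 3 * 2 * fac(1)
= 3 * 2 * 1
= 6


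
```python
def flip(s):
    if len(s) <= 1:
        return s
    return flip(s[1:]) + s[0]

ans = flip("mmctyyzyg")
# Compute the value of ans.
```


flip("mmctyyzyg")
= flip("mctyyzyg") + "m"
= flip("ctyyzyg") + "m" + "m"
= flip("tyyzyg") + "c" + "m" + "m"
= flip("yyzyg") + "t" + "c" + "m" + "m"
= flip("yzyg") + "y" + "t" + "c" + "m" + "m"
= flip("zyg") + "y" + "y" + "t" + "c" + "m" + "m"
= flip("yg") + "z" + "y" + "y" + "t" + "c" + "m" + "m"
= flip("g") + "y" + "z" + "y" + "y" + "t" + "c" + "m" + "m"
= "g" + "y" + "z" + "y" + "y" + "t" + "c" + "m" + "m"
= "gyzyytcmm"


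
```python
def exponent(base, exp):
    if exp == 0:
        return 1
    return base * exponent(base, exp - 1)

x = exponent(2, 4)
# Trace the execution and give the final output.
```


exponent(2, 4)
= 2 * exponent(2, 3)
= 2 * 2 * exponent(2, 2)
= 2 * 2 * 2 * exponent(2, 1)
= 2 * 2 * 2 * 2 * exponent(2, 0)
= 2 * 2 * 2 * 2 * 1
= 16


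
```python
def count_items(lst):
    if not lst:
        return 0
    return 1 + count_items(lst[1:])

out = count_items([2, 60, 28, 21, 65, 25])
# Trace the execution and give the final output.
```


count_items([2, 60, 28, 21, 65, 25])
= 1 + count_items([60, 28, 21, 65, 25])
= 1 + 1 + count_items([28, 21, 65, 25])
= 1 + 1 + 1 + count_items([21, 65, 25])
= 1 + 1 + 1 + 1 + count_items([65, 25])
= 1 + 1 + 1 + 1 + 1 + count_items([25])
= 1 + 1 + 1 + 1 + 1 + 1 + count_items([])
= 1 + 1 + 1 + 1 + 1 + 1 + 0
= 6


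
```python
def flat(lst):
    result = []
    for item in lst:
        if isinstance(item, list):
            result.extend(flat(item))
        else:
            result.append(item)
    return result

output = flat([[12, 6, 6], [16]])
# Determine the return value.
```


flat([[12, 6, 6], [16]])
Processing each element:
  [12, 6, 6] is a list -> flat recursively -> [12, 6, 6]
  [16] is a list -> flat recursively -> [16]
= [12, 6, 6, 16]


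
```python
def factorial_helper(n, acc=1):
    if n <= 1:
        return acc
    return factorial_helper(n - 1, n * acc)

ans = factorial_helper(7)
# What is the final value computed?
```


factorial_helper(7, 1)
= factorial_helper(6, 7 * 1) = factorial_helper(6, 7)
= factorial_helper(5, 6 * 7) = factorial_helper(5, 42)
= factorial_helper(4, 5 * 42) = factorial_helper(4, 210)
= factorial_helper(3, 4 * 210) = factorial_helper(3, 840)
= factorial_helper(2, 3 * 840) = factorial_helper(2, 2520)
= factorial_helper(1, 2 * 2520) = factorial_helper(1, 5040)
n <= 1, return acc = 5040


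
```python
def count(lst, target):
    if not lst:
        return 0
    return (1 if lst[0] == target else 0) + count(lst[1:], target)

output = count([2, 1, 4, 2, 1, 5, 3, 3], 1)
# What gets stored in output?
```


count([2, 1, 4, 2, 1, 5, 3, 3], 1)
lst[0]=2 != 1: 0 + count([1, 4, 2, 1, 5, 3, 3], 1)
lst[0]=1 == 1: 1 + count([4, 2, 1, 5, 3, 3], 1)
lst[0]=4 != 1: 0 + count([2, 1, 5, 3, 3], 1)
lst[0]=2 != 1: 0 + count([1, 5, 3, 3], 1)
lst[0]=1 == 1: 1 + count([5, 3, 3], 1)
lst[0]=5 != 1: 0 + count([3, 3], 1)
lst[0]=3 != 1: 0 + count([3], 1)
lst[0]=3 != 1: 0 + count([], 1)
= 2


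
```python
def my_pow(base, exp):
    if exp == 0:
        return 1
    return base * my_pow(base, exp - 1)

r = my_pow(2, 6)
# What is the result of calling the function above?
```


my_pow(2, 6)
= 2 * my_pow(2, 5)
= 2 * 2 * my_pow(2, 4)
= 2 * 2 * 2 * my_pow(2, 3)
= 2 * 2 * 2 * 2 * my_pow(2, 2)
= 2 * 2 * 2 * 2 * 2 * my_pow(2, 1)
= 2 * 2 * 2 * 2 * 2 * 2 * my_pow(2, 0)
= 2 * 2 * 2 * 2 * 2 * 2 * 1
= 64


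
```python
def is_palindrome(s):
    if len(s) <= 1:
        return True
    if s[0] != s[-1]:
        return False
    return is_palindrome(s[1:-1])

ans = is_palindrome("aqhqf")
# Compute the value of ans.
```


is_palindrome("aqhqf")
"aqhqf": s[0]='a' != s[-1]='f' -> False
= False


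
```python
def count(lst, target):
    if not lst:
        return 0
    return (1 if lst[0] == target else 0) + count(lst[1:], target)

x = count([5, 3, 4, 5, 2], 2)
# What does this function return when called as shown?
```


count([5, 3, 4, 5, 2], 2)
lst[0]=5 != 2: 0 + count([3, 4, 5, 2], 2)
lst[0]=3 != 2: 0 + count([4, 5, 2], 2)
lst[0]=4 != 2: 0 + count([5, 2], 2)
lst[0]=5 != 2: 0 + count([2], 2)
lst[0]=2 == 2: 1 + count([], 2)
= 1


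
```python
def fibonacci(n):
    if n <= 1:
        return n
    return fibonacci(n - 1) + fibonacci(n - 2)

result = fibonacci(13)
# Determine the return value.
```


fibonacci(13)
= fibonacci(12) + fibonacci(11)
= (fibonacci(11) + fibonacci(10)) + fibonacci(11)
Computing bottom-up: fibonacci(0)=0, fibonacci(1)=1, fibonacci(2)=1, fibonacci(3)=2, fibonacci(4)=3, fibonacci(5)=5, fibonacci(6)=8, fibonacci(7)=13, fibonacci(8)=21, fibonacci(9)=34, fibonacci(10)=55, fibonacci(11)=89, fibonacci(12)=144, fibonacci(13)=233
= 233


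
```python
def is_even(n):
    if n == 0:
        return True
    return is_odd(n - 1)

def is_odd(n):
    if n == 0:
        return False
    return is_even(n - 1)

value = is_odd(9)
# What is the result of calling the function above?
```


is_odd(9)
= is_even(8)
= is_odd(7)
= is_even(6)
= is_odd(5)
= is_even(4)
= is_odd(3)
= is_even(2)
= is_odd(1)
= is_even(0)
n == 0: return True
= True


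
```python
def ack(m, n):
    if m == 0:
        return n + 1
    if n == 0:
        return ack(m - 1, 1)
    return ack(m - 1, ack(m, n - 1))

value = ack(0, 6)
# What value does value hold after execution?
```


ack(0, 6)
m == 0: return 6 + 1 = 7
= 7


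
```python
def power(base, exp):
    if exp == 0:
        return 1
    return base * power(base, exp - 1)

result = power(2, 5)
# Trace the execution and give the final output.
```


power(2, 5)
= 2 * power(2, 4)
= 2 * 2 * power(2, 3)
= 2 * 2 * 2 * power(2, 2)
= 2 * 2 * 2 * 2 * power(2, 1)
= 2 * 2 * 2 * 2 * 2 * power(2, 0)
= 2 * 2 * 2 * 2 * 2 * 1
= 32


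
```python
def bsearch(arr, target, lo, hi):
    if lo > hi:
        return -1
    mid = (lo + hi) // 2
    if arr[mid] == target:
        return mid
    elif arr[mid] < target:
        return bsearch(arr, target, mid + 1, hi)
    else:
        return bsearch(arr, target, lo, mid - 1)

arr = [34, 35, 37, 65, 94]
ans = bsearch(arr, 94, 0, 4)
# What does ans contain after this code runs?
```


bsearch(arr, 94, 0, 4)
lo=0, hi=4, mid=2, arr[mid]=37
37 < 94, search right half
lo=3, hi=4, mid=3, arr[mid]=65
65 < 94, search right half
lo=4, hi=4, mid=4, arr[mid]=94
arr[4] == 94, found at index 4
= 4


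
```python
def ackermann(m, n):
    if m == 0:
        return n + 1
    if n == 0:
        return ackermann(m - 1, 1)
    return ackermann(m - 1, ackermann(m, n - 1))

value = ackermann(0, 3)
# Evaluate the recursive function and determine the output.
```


ackermann(0, 3)
m == 0: return 3 + 1 = 4
= 4


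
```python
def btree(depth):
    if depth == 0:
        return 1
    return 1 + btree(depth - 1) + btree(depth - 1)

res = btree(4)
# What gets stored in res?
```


btree(4)
= 1 + btree(3) + btree(3)
= 1 + 2 * btree(3)
btree(k) = 2^(k+1) - 1
btree(0) = 1
btree(1) = 3
btree(2) = 7
btree(3) = 15
btree(4) = 31
btree(4) = 2^5 - 1 = 31


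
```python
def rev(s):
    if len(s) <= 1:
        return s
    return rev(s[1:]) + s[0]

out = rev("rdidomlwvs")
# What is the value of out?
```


rev("rdidomlwvs")
= rev("didomlwvs") + "r"
= rev("idomlwvs") + "d" + "r"
= rev("domlwvs") + "i" + "d" + "r"
= rev("omlwvs") + "d" + "i" + "d" + "r"
= rev("mlwvs") + "o" + "d" + "i" + "d" + "r"
= rev("lwvs") + "m" + "o" + "d" + "i" + "d" + "r"
= rev("wvs") + "l" + "m" + "o" + "d" + "i" + "d" + "r"
= rev("vs") + "w" + "l" + "m" + "o" + "d" + "i" + "d" + "r"
= rev("s") + "v" + "w" + "l" + "m" + "o" + "d" + "i" + "d" + "r"
= "s" + "v" + "w" + "l" + "m" + "o" + "d" + "i" + "d" + "r"
= "svwlmodidr"


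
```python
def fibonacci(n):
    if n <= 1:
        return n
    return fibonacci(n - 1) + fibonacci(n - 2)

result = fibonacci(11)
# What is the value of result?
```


fibonacci(11)
= fibonacci(10) + fibonacci(9)
= (fibonacci(9) + fibonacci(8)) + fibonacci(9)
Computing bottom-up: fibonacci(0)=0, fibonacci(1)=1, fibonacci(2)=1, fibonacci(3)=2, fibonacci(4)=3, fibonacci(5)=5, fibonacci(6)=8, fibonacci(7)=13, fibonacci(8)=21, fibonacci(9)=34, fibonacci(10)=55, fibonacci(11)=89
= 89


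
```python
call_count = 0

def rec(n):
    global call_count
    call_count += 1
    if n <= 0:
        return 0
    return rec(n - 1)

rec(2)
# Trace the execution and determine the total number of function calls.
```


rec(2) calls rec(1) calls ... calls rec(0)
Total calls: 2 + 1 (for base case) = 3


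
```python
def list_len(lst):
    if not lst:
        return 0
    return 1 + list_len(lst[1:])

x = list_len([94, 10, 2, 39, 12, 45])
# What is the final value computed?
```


list_len([94, 10, 2, 39, 12, 45])
= 1 + list_len([10, 2, 39, 12, 45])
= 1 + 1 + list_len([2, 39, 12, 45])
= 1 + 1 + 1 + list_len([39, 12, 45])
= 1 + 1 + 1 + 1 + list_len([12, 45])
= 1 + 1 + 1 + 1 + 1 + list_len([45])
= 1 + 1 + 1 + 1 + 1 + 1 + list_len([])
= 1 + 1 + 1 + 1 + 1 + 1 + 0
= 6


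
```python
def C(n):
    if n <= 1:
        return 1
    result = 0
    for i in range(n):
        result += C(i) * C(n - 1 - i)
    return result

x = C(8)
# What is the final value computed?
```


C(8)
= sum of C(i) * C(8-1-i) for i in 0..7
First compute sub-values bottom-up:
  C(0) = 1, C(1) = 1
  C(2) = 1*1 + 1*1 = 2
  C(3) = 1*2 + 1*1 + 2*1 = 5
  C(4) = 1*5 + 1*2 + 2*1 + 5*1 = 14
  C(5) = 1*14 + 1*5 + 2*2 + 5*1 + 14*1 = 42
  C(6) = 1*42 + 1*14 + 2*5 + 5*2 + 14*1 + 42*1 = 132
  C(7) = 1*132 + 1*42 + 2*14 + 5*5 + 14*2 + 42*1 + 132*1 = 429
Now C(8):
  C(0)*C(7) = 1*429 = 429
  C(1)*C(6) = 1*132 = 132
  C(2)*C(5) = 2*42 = 84
  C(3)*C(4) = 5*14 = 70
  C(4)*C(3) = 14*5 = 70
  C(5)*C(2) = 42*2 = 84
  C(6)*C(1) = 132*1 = 132
  C(7)*C(0) = 429*1 = 429
= 429 + 132 + 84 + 70 + 70 + 84 + 132 + 429
= 1430


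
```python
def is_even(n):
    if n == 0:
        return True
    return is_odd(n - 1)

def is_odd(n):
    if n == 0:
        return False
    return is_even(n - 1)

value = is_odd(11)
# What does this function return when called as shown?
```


is_odd(11)
= is_even(10)
= is_odd(9)
= is_even(8)
= is_odd(7)
= is_even(6)
= is_odd(5)
= is_even(4)
= is_odd(3)
= is_even(2)
= is_odd(1)
= is_even(0)
n == 0: return True
= True


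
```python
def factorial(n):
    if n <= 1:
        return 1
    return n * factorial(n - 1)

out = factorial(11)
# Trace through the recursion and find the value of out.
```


factorial(11)
= 11 * factorial(10)
= 11 * 10 * factorial(9)
= 11 * 10 * 9 * factorial(8)
= 11 * 10 * 9 * 8 * factorial(7)
= 11 * 10 * 9 * 8 * 7 * factorial(6)
= 11 * 10 * 9 * 8 * 7 * 6 * factorial(5)
= 11 * 10 * 9 * 8 * 7 * 6 * 5 * factorial(4)
= 11 * 10 * 9 * 8 * 7 * 6 * 5 * 4 * factorial(3)
= 11 * 10 * 9 * 8 * 7 * 6 * 5 * 4 * 3 * factorial(2)
= 11 * 10 * 9 * 8 * 7 * 6 * 5 * 4 * 3 * 2 * factorial(1)
= 11 * 10 * 9 * 8 * 7 * 6 * 5 * 4 * 3 * 2 * 1
= 39916800


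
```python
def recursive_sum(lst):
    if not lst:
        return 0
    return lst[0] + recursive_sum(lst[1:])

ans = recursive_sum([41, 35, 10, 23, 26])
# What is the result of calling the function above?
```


recursive_sum([41, 35, 10, 23, 26])
= 41 + recursive_sum([35, 10, 23, 26])
= 41 + 35 + recursive_sum([10, 23, 26])
= 41 + 35 + 10 + recursive_sum([23, 26])
= 41 + 35 + 10 + 23 + recursive_sum([26])
= 41 + 35 + 10 + 23 + 26 + recursive_sum([])
= 41 + 35 + 10 + 23 + 26 + 0
= 135


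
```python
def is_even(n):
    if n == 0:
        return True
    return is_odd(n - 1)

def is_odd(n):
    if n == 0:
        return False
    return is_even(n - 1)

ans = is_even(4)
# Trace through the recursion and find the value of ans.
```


is_even(4)
= is_odd(3)
= is_even(2)
= is_odd(1)
= is_even(0)
n == 0: return True
= True


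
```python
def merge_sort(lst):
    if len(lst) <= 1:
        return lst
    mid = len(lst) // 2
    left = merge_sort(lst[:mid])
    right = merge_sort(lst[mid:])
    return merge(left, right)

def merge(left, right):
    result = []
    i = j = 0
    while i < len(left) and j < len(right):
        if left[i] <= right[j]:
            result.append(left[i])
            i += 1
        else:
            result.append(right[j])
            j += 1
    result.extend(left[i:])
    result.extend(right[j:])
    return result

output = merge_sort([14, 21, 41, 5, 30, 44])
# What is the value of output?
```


merge_sort([14, 21, 41, 5, 30, 44])
Split into [14, 21, 41] and [5, 30, 44]
Left sorted: [14, 21, 41]
Right sorted: [5, 30, 44]
Merge [14, 21, 41] and [5, 30, 44]
= [5, 14, 21, 30, 41, 44]


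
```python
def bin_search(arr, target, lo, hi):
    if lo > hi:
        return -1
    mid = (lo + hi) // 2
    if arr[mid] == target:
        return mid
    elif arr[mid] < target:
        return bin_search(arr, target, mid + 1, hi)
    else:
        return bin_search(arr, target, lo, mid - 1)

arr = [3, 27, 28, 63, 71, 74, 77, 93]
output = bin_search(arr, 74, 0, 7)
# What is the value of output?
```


bin_search(arr, 74, 0, 7)
lo=0, hi=7, mid=3, arr[mid]=63
63 < 74, search right half
lo=4, hi=7, mid=5, arr[mid]=74
arr[5] == 74, found at index 5
= 5


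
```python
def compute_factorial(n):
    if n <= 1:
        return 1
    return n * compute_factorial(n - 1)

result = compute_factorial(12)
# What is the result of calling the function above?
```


compute_factorial(12)
= 12 * compute_factorial(11)
= 12 * 11 * compute_factorial(10)
= 12 * 11 * 10 * compute_factorial(9)
= 12 * 11 * 10 * 9 * compute_factorial(8)
= 12 * 11 * 10 * 9 * 8 * compute_factorial(7)
= 12 * 11 * 10 * 9 * 8 * 7 * compute_factorial(6)
= 12 * 11 * 10 * 9 * 8 * 7 * 6 * compute_factorial(5)
= 12 * 11 * 10 * 9 * 8 * 7 * 6 * 5 * compute_factorial(4)
= 12 * 11 * 10 * 9 * 8 * 7 * 6 * 5 * 4 * compute_factorial(3)
= 12 * 11 * 10 * 9 * 8 * 7 * 6 * 5 * 4 * 3 * compute_factorial(2)
= 12 * 11 * 10 * 9 * 8 * 7 * 6 * 5 * 4 * 3 * 2 * compute_factorial(1)
= 12 * 11 * 10 * 9 * 8 * 7 * 6 * 5 * 4 * 3 * 2 * 1
= 479001600


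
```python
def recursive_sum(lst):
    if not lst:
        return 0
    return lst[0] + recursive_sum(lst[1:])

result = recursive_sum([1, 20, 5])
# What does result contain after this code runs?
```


recursive_sum([1, 20, 5])
= 1 + recursive_sum([20, 5])
= 1 + 20 + recursive_sum([5])
= 1 + 20 + 5 + recursive_sum([])
= 1 + 20 + 5 + 0
= 26


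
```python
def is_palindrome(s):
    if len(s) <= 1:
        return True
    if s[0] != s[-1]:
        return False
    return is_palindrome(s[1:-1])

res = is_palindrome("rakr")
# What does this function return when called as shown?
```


is_palindrome("rakr")
"rakr": s[0]='r' == s[-1]='r' -> is_palindrome("ak")
"ak": s[0]='a' != s[-1]='k' -> False
= False


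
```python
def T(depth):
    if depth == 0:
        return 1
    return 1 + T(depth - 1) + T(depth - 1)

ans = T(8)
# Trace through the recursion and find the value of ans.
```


T(8)
= 1 + T(7) + T(7)
= 1 + 2 * T(7)
T(k) = 2^(k+1) - 1
T(0) = 1
T(1) = 3
T(2) = 7
T(3) = 15
T(4) = 31
T(8) = 2^9 - 1 = 511


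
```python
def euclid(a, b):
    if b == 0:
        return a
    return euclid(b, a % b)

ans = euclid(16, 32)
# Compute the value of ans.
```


euclid(16, 32)
= euclid(32, 16 % 32) = euclid(32, 16)
= euclid(16, 32 % 16) = euclid(16, 0)
b == 0, return a = 16


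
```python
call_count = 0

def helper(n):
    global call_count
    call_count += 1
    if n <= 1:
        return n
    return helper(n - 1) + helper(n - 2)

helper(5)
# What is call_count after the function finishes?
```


helper(5) calls helper(4) and helper(3); each non-base call branches into two more.
Let C(k) = total number of calls made by helper(k), including the call to helper(k) itself.
Base cases: C(0) = 1, C(1) = 1
Recurrence: C(k) = 1 + C(k-1) + C(k-2)
  C(2) = 1 + C(1) + C(0) = 1 + 1 + 1 = 3
  C(3) = 1 + C(2) + C(1) = 1 + 3 + 1 = 5
  C(4) = 1 + C(3) + C(2) = 1 + 5 + 3 = 9
  C(5) = 1 + C(4) + C(3) = 1 + 9 + 5 = 15
Total calls = C(5) = 15


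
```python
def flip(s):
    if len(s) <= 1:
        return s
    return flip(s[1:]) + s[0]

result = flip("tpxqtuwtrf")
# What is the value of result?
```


flip("tpxqtuwtrf")
= flip("pxqtuwtrf") + "t"
= flip("xqtuwtrf") + "p" + "t"
= flip("qtuwtrf") + "x" + "p" + "t"
= flip("tuwtrf") + "q" + "x" + "p" + "t"
= flip("uwtrf") + "t" + "q" + "x" + "p" + "t"
= flip("wtrf") + "u" + "t" + "q" + "x" + "p" + "t"
= flip("trf") + "w" + "u" + "t" + "q" + "x" + "p" + "t"
= flip("rf") + "t" + "w" + "u" + "t" + "q" + "x" + "p" + "t"
= flip("f") + "r" + "t" + "w" + "u" + "t" + "q" + "x" + "p" + "t"
= "f" + "r" + "t" + "w" + "u" + "t" + "q" + "x" + "p" + "t"
= "frtwutqxpt"


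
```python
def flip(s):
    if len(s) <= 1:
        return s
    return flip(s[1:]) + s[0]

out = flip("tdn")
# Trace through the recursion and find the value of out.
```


flip("tdn")
= flip("dn") + "t"
= flip("n") + "d" + "t"
= "n" + "d" + "t"
= "ndt"


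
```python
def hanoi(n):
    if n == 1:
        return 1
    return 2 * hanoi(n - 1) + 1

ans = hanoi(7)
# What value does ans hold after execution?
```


hanoi(7)
= 2 * hanoi(6) + 1
= 2 * (2 * hanoi(5) + 1) + 1
= 2 * (2 * (2 * hanoi(4) + 1) + 1) + 1
= 2 * (2 * (2 * (2 * hanoi(3) + 1) + 1) + 1) + 1
= 2 * (2 * (2 * (2 * (2 * hanoi(2) + 1) + 1) + 1) + 1) + 1
= 2 * (2 * (2 * (2 * (2 * (2 * hanoi(1) + 1) + 1) + 1) + 1) + 1) + 1
Now compute bottom-up:
hanoi(1) = 1
hanoi(2) = 2 * 1 + 1 = 3
hanoi(3) = 2 * 3 + 1 = 7
hanoi(4) = 2 * 7 + 1 = 15
hanoi(5) = 2 * 15 + 1 = 31
hanoi(6) = 2 * 31 + 1 = 63
hanoi(7) = 2 * 63 + 1 = 127
= 127


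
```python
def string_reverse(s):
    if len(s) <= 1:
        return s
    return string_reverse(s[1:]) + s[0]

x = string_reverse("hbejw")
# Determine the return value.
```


string_reverse("hbejw")
= string_reverse("bejw") + "h"
= string_reverse("ejw") + "b" + "h"
= string_reverse("jw") + "e" + "b" + "h"
= string_reverse("w") + "j" + "e" + "b" + "h"
= "w" + "j" + "e" + "b" + "h"
= "wjebh"


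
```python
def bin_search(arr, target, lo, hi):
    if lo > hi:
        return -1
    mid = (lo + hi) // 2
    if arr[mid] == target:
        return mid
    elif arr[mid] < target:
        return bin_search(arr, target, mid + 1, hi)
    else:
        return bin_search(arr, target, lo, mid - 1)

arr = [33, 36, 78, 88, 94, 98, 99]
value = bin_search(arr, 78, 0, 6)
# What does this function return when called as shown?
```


bin_search(arr, 78, 0, 6)
lo=0, hi=6, mid=3, arr[mid]=88
88 > 78, search left half
lo=0, hi=2, mid=1, arr[mid]=36
36 < 78, search right half
lo=2, hi=2, mid=2, arr[mid]=78
arr[2] == 78, found at index 2
= 2


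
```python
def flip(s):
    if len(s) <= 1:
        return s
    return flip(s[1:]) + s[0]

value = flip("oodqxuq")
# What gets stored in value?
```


flip("oodqxuq")
= flip("odqxuq") + "o"
= flip("dqxuq") + "o" + "o"
= flip("qxuq") + "d" + "o" + "o"
= flip("xuq") + "q" + "d" + "o" + "o"
= flip("uq") + "x" + "q" + "d" + "o" + "o"
= flip("q") + "u" + "x" + "q" + "d" + "o" + "o"
= "q" + "u" + "x" + "q" + "d" + "o" + "o"
= "quxqdoo"


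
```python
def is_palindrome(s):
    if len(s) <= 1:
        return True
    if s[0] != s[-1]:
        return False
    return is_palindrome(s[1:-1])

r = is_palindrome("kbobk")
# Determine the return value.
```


is_palindrome("kbobk")
"kbobk": s[0]='k' == s[-1]='k' -> is_palindrome("bob")
"bob": s[0]='b' == s[-1]='b' -> is_palindrome("o")
"o": len <= 1 -> True
= True


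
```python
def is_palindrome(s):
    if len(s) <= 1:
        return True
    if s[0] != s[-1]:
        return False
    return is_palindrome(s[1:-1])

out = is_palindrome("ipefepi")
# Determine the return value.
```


is_palindrome("ipefepi")
"ipefepi": s[0]='i' == s[-1]='i' -> is_palindrome("pefep")
"pefep": s[0]='p' == s[-1]='p' -> is_palindrome("efe")
"efe": s[0]='e' == s[-1]='e' -> is_palindrome("f")
"f": len <= 1 -> True
= True


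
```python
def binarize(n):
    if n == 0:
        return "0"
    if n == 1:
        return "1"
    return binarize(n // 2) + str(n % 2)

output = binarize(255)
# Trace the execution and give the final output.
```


binarize(255)
= binarize(127) + "1"
= binarize(63) + "1" + "1"
= binarize(31) + "1" + "1" + "1"
= binarize(15) + "1" + "1" + "1" + "1"
= binarize(7) + "1" + "1" + "1" + "1" + "1"
= binarize(3) + "1" + "1" + "1" + "1" + "1" + "1"
= binarize(1) + "1" + "1" + "1" + "1" + "1" + "1" + "1"
= "1" + "1" + "1" + "1" + "1" + "1" + "1" + "1"
= "11111111"


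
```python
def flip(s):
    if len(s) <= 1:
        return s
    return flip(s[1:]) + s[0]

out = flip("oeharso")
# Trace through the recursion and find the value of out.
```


flip("oeharso")
= flip("eharso") + "o"
= flip("harso") + "e" + "o"
= flip("arso") + "h" + "e" + "o"
= flip("rso") + "a" + "h" + "e" + "o"
= flip("so") + "r" + "a" + "h" + "e" + "o"
= flip("o") + "s" + "r" + "a" + "h" + "e" + "o"
= "o" + "s" + "r" + "a" + "h" + "e" + "o"
= "osraheo"


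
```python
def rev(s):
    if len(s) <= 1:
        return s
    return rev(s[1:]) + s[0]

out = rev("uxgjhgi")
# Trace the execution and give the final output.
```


rev("uxgjhgi")
= rev("xgjhgi") + "u"
= rev("gjhgi") + "x" + "u"
= rev("jhgi") + "g" + "x" + "u"
= rev("hgi") + "j" + "g" + "x" + "u"
= rev("gi") + "h" + "j" + "g" + "x" + "u"
= rev("i") + "g" + "h" + "j" + "g" + "x" + "u"
= "i" + "g" + "h" + "j" + "g" + "x" + "u"
= "ighjgxu"


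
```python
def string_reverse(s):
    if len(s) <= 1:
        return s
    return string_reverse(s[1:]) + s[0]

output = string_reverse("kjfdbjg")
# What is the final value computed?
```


string_reverse("kjfdbjg")
= string_reverse("jfdbjg") + "k"
= string_reverse("fdbjg") + "j" + "k"
= string_reverse("dbjg") + "f" + "j" + "k"
= string_reverse("bjg") + "d" + "f" + "j" + "k"
= string_reverse("jg") + "b" + "d" + "f" + "j" + "k"
= string_reverse("g") + "j" + "b" + "d" + "f" + "j" + "k"
= "g" + "j" + "b" + "d" + "f" + "j" + "k"
= "gjbdfjk"


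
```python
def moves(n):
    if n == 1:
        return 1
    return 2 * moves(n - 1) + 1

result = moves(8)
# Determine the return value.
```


moves(8)
= 2 * moves(7) + 1
= 2 * (2 * moves(6) + 1) + 1
= 2 * (2 * (2 * moves(5) + 1) + 1) + 1
= 2 * (2 * (2 * (2 * moves(4) + 1) + 1) + 1) + 1
= 2 * (2 * (2 * (2 * (2 * moves(3) + 1) + 1) + 1) + 1) + 1
= 2 * (2 * (2 * (2 * (2 * (2 * moves(2) + 1) + 1) + 1) + 1) + 1) + 1
= 2 * (2 * (2 * (2 * (2 * (2 * (2 * moves(1) + 1) + 1) + 1) + 1) + 1) + 1) + 1
Now compute bottom-up:
moves(1) = 1
moves(2) = 2 * 1 + 1 = 3
moves(3) = 2 * 3 + 1 = 7
moves(4) = 2 * 7 + 1 = 15
moves(5) = 2 * 15 + 1 = 31
moves(6) = 2 * 31 + 1 = 63
moves(7) = 2 * 63 + 1 = 127
moves(8) = 2 * 127 + 1 = 255
= 255


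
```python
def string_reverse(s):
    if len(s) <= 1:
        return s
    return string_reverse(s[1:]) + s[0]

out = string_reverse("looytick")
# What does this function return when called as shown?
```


string_reverse("looytick")
= string_reverse("ooytick") + "l"
= string_reverse("oytick") + "o" + "l"
= string_reverse("ytick") + "o" + "o" + "l"
= string_reverse("tick") + "y" + "o" + "o" + "l"
= string_reverse("ick") + "t" + "y" + "o" + "o" + "l"
= string_reverse("ck") + "i" + "t" + "y" + "o" + "o" + "l"
= string_reverse("k") + "c" + "i" + "t" + "y" + "o" + "o" + "l"
= "k" + "c" + "i" + "t" + "y" + "o" + "o" + "l"
= "kcityool"


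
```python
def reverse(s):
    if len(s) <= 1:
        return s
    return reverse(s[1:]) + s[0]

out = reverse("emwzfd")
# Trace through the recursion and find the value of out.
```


reverse("emwzfd")
= reverse("mwzfd") + "e"
= reverse("wzfd") + "m" + "e"
= reverse("zfd") + "w" + "m" + "e"
= reverse("fd") + "z" + "w" + "m" + "e"
= reverse("d") + "f" + "z" + "w" + "m" + "e"
= "d" + "f" + "z" + "w" + "m" + "e"
= "dfzwme"


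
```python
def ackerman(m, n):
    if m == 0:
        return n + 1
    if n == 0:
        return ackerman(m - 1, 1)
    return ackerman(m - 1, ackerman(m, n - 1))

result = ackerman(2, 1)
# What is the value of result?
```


ackerman(2, 1)
= ackerman(1, ackerman(2, 0))
First compute ackerman(2, 0) = 3
= ackerman(1, 3)
= 5


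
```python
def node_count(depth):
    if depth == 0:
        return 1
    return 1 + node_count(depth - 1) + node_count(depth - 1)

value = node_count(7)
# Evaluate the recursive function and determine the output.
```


node_count(7)
= 1 + node_count(6) + node_count(6)
= 1 + 2 * node_count(6)
node_count(k) = 2^(k+1) - 1
node_count(0) = 1
node_count(1) = 3
node_count(2) = 7
node_count(3) = 15
node_count(4) = 31
node_count(7) = 2^8 - 1 = 255


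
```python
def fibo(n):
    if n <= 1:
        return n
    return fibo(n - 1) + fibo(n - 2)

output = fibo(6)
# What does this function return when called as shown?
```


fibo(6)
= fibo(5) + fibo(4)
= (fibo(4) + fibo(3)) + fibo(4)
Computing bottom-up: fibo(0)=0, fibo(1)=1, fibo(2)=1, fibo(3)=2, fibo(4)=3, fibo(5)=5, fibo(6)=8
= 8


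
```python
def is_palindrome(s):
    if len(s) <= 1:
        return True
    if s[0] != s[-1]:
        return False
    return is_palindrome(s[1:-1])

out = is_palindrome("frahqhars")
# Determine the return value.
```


is_palindrome("frahqhars")
"frahqhars": s[0]='f' != s[-1]='s' -> False
= False


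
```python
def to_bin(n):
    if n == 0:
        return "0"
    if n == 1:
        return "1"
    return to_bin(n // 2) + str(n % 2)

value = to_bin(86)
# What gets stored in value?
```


to_bin(86)
= to_bin(43) + "0"
= to_bin(21) + "1" + "0"
= to_bin(10) + "1" + "1" + "0"
= to_bin(5) + "0" + "1" + "1" + "0"
= to_bin(2) + "1" + "0" + "1" + "1" + "0"
= to_bin(1) + "0" + "1" + "0" + "1" + "1" + "0"
= "1" + "0" + "1" + "0" + "1" + "1" + "0"
= "1010110"


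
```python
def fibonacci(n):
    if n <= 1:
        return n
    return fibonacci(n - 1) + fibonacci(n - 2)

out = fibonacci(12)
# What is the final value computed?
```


fibonacci(12)
= fibonacci(11) + fibonacci(10)
= (fibonacci(10) + fibonacci(9)) + fibonacci(10)
Computing bottom-up: fibonacci(0)=0, fibonacci(1)=1, fibonacci(2)=1, fibonacci(3)=2, fibonacci(4)=3, fibonacci(5)=5, fibonacci(6)=8, fibonacci(7)=13, fibonacci(8)=21, fibonacci(9)=34, fibonacci(10)=55, fibonacci(11)=89, fibonacci(12)=144
= 144
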